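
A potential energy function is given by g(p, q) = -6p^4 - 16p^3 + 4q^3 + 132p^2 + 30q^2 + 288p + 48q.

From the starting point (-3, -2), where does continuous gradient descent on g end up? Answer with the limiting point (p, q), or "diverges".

(-1, -1)

g is separable, so gradient descent decouples: p follows -∂g/∂p, q follows -∂g/∂q.
∂g/∂p = -24(p - 3)(p + 1)(p + 4); at p=-3 this is -288, so p increases.
∂g/∂q = 12(q + 1)(q + 4); at q=-2 this is -24, so q increases.
p converges to its nearest critical value -1 (a local min of the p-part); q converges to -1. The iterate converges to (-1, -1).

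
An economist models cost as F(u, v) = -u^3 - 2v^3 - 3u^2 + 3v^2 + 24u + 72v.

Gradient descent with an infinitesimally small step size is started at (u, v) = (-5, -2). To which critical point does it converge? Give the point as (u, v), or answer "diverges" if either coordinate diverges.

F is separable, so gradient descent decouples: u follows -∂F/∂u, v follows -∂F/∂v.
∂F/∂u = -3(u - 2)(u + 4); at u=-5 this is -21, so u increases.
∂F/∂v = -6(v - 4)(v + 3); at v=-2 this is 36, so v decreases.
u converges to its nearest critical value -4 (a local min of the u-part); v converges to -3. The iterate converges to (-4, -3).

(-4, -3)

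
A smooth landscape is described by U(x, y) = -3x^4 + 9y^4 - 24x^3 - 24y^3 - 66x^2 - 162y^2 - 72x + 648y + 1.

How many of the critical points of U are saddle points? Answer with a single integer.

5

U separates as a function of x plus a function of y, so ∇U=0 decouples.
∂U/∂x = -12(x + 1)(x + 2)(x + 3) = 0 at x ∈ {-3, -2, -1}; ∂U/∂y = 36(y - 3)(y - 2)(y + 3) = 0 at y ∈ {-3, 2, 3}.
The Hessian is diagonal: diag(U_xx, U_yy). Second derivatives: U_xx(-3)=-24, U_xx(-2)=12, U_xx(-1)=-24; U_yy(-3)=1080, U_yy(2)=-180, U_yy(3)=216.
Saddle points occur where the two diagonal entries have opposite signs: (-3, -3), (-3, 3), (-2, 2), (-1, -3), (-1, 3). Count: 5.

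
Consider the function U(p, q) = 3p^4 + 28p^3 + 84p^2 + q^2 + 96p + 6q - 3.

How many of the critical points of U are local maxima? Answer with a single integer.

0

U separates as a function of p plus a function of q, so ∇U=0 decouples.
∂U/∂p = 12(p + 1)(p + 2)(p + 4) = 0 at p ∈ {-4, -2, -1}; ∂U/∂q = 2(q + 3) = 0 at q ∈ {-3}.
The Hessian is diagonal: diag(U_pp, U_qq). Second derivatives: U_pp(-4)=72, U_pp(-2)=-24, U_pp(-1)=36; U_qq(-3)=2.
Local maxima occur where both diagonal entries negative: none. Count: 0.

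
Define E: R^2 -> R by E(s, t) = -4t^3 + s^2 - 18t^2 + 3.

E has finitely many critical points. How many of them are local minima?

E separates as a function of s plus a function of t, so ∇E=0 decouples.
∂E/∂s = 2s = 0 at s ∈ {0}; ∂E/∂t = -12t(t + 3) = 0 at t ∈ {-3, 0}.
The Hessian is diagonal: diag(E_ss, E_tt). Second derivatives: E_ss(0)=2; E_tt(-3)=36, E_tt(0)=-36.
Local minima occur where both diagonal entries positive: (0, -3). Count: 1.

1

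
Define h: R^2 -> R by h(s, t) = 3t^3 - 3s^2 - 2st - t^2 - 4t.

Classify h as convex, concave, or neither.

The term 3t^3 is cubic, so the Hessian is not constant.
∂²h/∂t² = 18t - 2, which takes both signs as t varies (negative for sufficiently negative t). A diagonal entry of the Hessian changing sign means the Hessian is neither positive- nor negative-semidefinite on all of R^2.

neither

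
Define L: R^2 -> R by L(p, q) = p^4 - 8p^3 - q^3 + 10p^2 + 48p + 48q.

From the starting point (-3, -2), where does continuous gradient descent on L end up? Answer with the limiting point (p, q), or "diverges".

(-1, -4)

L is separable, so gradient descent decouples: p follows -∂L/∂p, q follows -∂L/∂q.
∂L/∂p = 4(p - 4)(p - 3)(p + 1); at p=-3 this is -336, so p increases.
∂L/∂q = -3(q - 4)(q + 4); at q=-2 this is 36, so q decreases.
p converges to its nearest critical value -1 (a local min of the p-part); q converges to -4. The iterate converges to (-1, -4).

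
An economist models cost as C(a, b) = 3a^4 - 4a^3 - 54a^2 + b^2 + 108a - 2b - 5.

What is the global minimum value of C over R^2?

C(a,b) separates as P(a) + Q(b) − 5, so its minimum is min P + min Q − 5.
P'(a) = 12(a - 3)(a - 1)(a + 3) vanishes at a ∈ {-3, 1, 3}; Q'(b) = 2b - 2 vanishes at b ∈ {1}.
Local minima of P (where P''>0): P(-3)=-459, P(3)=-27. Local minima of Q: Q(1)=-1.
So the global minimum of C is P(-3) + Q(1) − 5 = -459 − 1 − 5 = -465, attained at (-3, 1).

-465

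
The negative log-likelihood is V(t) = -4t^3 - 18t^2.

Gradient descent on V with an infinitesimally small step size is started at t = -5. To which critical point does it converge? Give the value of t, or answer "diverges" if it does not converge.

V'(t) = -12t(t + 3), so V'(-5) = -120.
Gradient descent moves in the -V' direction, i.e. t is increasing.
The nearest critical point in that direction is t = -3, where V'' = 36 > 0 (a local minimum). The iterate converges there.

-3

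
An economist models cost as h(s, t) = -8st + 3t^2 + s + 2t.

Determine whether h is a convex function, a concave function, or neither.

h is quadratic, so its Hessian is the constant matrix H = [[0, -8], [-8, 6]].
det(H) = -64, tr(H) = 6.
det(H) < 0, so H is indefinite: neither convex nor concave.

neither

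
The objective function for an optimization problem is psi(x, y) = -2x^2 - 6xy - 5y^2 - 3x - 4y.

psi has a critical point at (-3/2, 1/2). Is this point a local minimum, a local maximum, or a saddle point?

local maximum

The Hessian of psi is constant: H = [[-4, -6], [-6, -10]].
det(H) = (-4)·(-10) − (-6)² = 4.
det(H) > 0 and tr(H) = -14 < 0, so H is negative definite and the point is a local maximum.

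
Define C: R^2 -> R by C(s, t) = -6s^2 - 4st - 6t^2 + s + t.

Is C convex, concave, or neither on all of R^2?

concave

C is quadratic, so its Hessian is the constant matrix H = [[-12, -4], [-4, -12]].
det(H) = 128, tr(H) = -24.
det(H) > 0 and tr(H) < 0, so H is negative definite everywhere: concave.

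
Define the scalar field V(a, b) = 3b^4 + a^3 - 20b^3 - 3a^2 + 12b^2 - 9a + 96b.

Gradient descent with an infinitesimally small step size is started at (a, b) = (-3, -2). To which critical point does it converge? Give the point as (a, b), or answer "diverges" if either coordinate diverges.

V is separable, so gradient descent decouples: a follows -∂V/∂a, b follows -∂V/∂b.
∂V/∂a = 3(a - 3)(a + 1); at a=-3 this is 36, so a decreases.
∂V/∂b = 12(b - 4)(b - 2)(b + 1); at b=-2 this is -288, so b increases.
The a-coordinate has no critical point in that direction and runs off to infinity.

diverges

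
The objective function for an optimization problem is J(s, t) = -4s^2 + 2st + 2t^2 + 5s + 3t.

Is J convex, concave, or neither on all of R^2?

neither

J is quadratic, so its Hessian is the constant matrix H = [[-8, 2], [2, 4]].
det(H) = -36, tr(H) = -4.
det(H) < 0, so H is indefinite: neither convex nor concave.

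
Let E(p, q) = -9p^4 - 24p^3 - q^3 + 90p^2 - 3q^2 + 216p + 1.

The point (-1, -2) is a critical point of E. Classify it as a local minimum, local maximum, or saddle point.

The mixed partial ∂²E/∂p∂q is 0, so the Hessian at any point is diag(E_pp, E_qq) = diag(36(-3p^2 - 4p + 5), -6(q + 1)).
At (-1, -2): H = diag(216, 6).
Both eigenvalues are positive, so H is positive definite: a local minimum.

local minimum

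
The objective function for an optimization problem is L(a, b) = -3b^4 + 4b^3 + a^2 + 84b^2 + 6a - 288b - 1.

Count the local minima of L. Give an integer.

L separates as a function of a plus a function of b, so ∇L=0 decouples.
∂L/∂a = 2(a + 3) = 0 at a ∈ {-3}; ∂L/∂b = -12(b - 3)(b - 2)(b + 4) = 0 at b ∈ {-4, 2, 3}.
The Hessian is diagonal: diag(L_aa, L_bb). Second derivatives: L_aa(-3)=2; L_bb(-4)=-504, L_bb(2)=72, L_bb(3)=-84.
Local minima occur where both diagonal entries positive: (-3, 2). Count: 1.

1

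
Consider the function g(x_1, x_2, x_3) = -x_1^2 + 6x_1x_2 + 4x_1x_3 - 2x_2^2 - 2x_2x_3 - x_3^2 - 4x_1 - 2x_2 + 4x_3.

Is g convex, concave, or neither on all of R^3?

neither

g is quadratic, so its Hessian is the constant matrix H = [[-2, 6, 4], [6, -4, -2], [4, -2, -2]].
Leading principal minors: -2, -28, 32.
Neither pattern holds ⇒ H is indefinite ⇒ neither convex nor concave.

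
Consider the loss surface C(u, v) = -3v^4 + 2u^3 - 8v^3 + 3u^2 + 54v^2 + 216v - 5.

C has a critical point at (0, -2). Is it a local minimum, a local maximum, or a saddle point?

The mixed partial ∂²C/∂u∂v is 0, so the Hessian at any point is diag(C_uu, C_vv) = diag(6(2u + 1), 12(-3v^2 - 4v + 9)).
At (0, -2): H = diag(6, 60).
Both eigenvalues are positive, so H is positive definite: a local minimum.

local minimum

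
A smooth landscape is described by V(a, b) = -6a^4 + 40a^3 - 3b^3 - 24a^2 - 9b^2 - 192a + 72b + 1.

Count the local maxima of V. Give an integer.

V separates as a function of a plus a function of b, so ∇V=0 decouples.
∂V/∂a = -24(a - 4)(a - 2)(a + 1) = 0 at a ∈ {-1, 2, 4}; ∂V/∂b = -9(b - 2)(b + 4) = 0 at b ∈ {-4, 2}.
The Hessian is diagonal: diag(V_aa, V_bb). Second derivatives: V_aa(-1)=-360, V_aa(2)=144, V_aa(4)=-240; V_bb(-4)=54, V_bb(2)=-54.
Local maxima occur where both diagonal entries negative: (-1, 2), (4, 2). Count: 2.

2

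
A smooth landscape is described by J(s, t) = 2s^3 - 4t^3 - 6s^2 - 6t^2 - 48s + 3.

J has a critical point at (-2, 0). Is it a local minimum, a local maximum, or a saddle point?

local maximum

The mixed partial ∂²J/∂s∂t is 0, so the Hessian at any point is diag(J_ss, J_tt) = diag(12(s - 1), -12(2t + 1)).
At (-2, 0): H = diag(-36, -12).
Both eigenvalues are negative, so H is negative definite: a local maximum.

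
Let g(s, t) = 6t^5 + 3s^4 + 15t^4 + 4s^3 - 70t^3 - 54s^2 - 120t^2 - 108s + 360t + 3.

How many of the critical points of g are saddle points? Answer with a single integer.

6

g separates as a function of s plus a function of t, so ∇g=0 decouples.
∂g/∂s = 12(s - 3)(s + 1)(s + 3) = 0 at s ∈ {-3, -1, 3}; ∂g/∂t = 30(t - 2)(t - 1)(t + 2)(t + 3) = 0 at t ∈ {-3, -2, 1, 2}.
The Hessian is diagonal: diag(g_ss, g_tt). Second derivatives: g_ss(-3)=144, g_ss(-1)=-96, g_ss(3)=288; g_tt(-3)=-600, g_tt(-2)=360, g_tt(1)=-360, g_tt(2)=600.
Saddle points occur where the two diagonal entries have opposite signs: (-3, -3), (-3, 1), (-1, -2), (-1, 2), (3, -3), (3, 1). Count: 6.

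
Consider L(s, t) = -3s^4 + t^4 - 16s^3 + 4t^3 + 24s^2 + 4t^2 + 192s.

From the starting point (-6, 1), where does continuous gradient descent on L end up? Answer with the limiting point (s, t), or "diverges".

L is separable, so gradient descent decouples: s follows -∂L/∂s, t follows -∂L/∂t.
∂L/∂s = -12(s - 2)(s + 2)(s + 4); at s=-6 this is 768, so s decreases.
∂L/∂t = 4t(t + 1)(t + 2); at t=1 this is 24, so t decreases.
The s-coordinate has no critical point in that direction and runs off to infinity.

diverges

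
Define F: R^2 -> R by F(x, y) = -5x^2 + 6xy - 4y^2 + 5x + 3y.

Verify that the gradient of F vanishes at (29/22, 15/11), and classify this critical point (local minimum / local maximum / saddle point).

∇F = (-10x + 6y + 5, 6x - 8y + 3); substituting (29/22, 15/11) gives ∇F = (0, 0), so (29/22, 15/11) is indeed a critical point.
The Hessian of F is constant: H = [[-10, 6], [6, -8]].
det(H) = (-10)·(-8) − 6² = 44.
det(H) > 0 and tr(H) = -18 < 0, so H is negative definite and the point is a local maximum.

local maximum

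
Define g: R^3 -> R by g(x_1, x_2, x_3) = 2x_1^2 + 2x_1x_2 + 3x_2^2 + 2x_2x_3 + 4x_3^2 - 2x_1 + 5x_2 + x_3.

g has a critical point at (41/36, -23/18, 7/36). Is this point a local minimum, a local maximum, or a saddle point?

The Hessian is constant: H = [[4, 2, 0], [2, 6, 2], [0, 2, 8]].
Leading principal minors: Δ₁ = 4, Δ₂ = 20, Δ₃ = 144.
All leading minors are positive, so H is positive definite: a local minimum.

local minimum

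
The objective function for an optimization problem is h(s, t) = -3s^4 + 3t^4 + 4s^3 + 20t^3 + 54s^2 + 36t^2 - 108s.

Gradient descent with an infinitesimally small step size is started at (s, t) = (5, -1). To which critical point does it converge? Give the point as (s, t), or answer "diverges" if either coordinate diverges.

diverges

h is separable, so gradient descent decouples: s follows -∂h/∂s, t follows -∂h/∂t.
∂h/∂s = -12(s - 3)(s - 1)(s + 3); at s=5 this is -768, so s increases.
∂h/∂t = 12t(t + 2)(t + 3); at t=-1 this is -24, so t increases.
The s-coordinate has no critical point in that direction and runs off to infinity.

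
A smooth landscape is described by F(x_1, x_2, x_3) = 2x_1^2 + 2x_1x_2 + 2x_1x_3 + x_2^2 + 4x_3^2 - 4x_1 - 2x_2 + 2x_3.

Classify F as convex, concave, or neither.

convex

F is quadratic, so its Hessian is the constant matrix H = [[4, 2, 2], [2, 2, 0], [2, 0, 8]].
Leading principal minors: 4, 4, 24.
All positive ⇒ H ≻ 0 ⇒ convex.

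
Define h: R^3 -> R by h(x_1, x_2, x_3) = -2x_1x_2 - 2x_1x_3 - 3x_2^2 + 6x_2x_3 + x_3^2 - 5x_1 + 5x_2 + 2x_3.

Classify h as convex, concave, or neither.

neither

h is quadratic, so its Hessian is the constant matrix H = [[0, -2, -2], [-2, -6, 6], [-2, 6, 2]].
Leading principal minors: 0, -4, 64.
Neither pattern holds ⇒ H is indefinite ⇒ neither convex nor concave.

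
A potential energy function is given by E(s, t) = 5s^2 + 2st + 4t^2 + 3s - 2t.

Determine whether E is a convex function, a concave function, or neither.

E is quadratic, so its Hessian is the constant matrix H = [[10, 2], [2, 8]].
det(H) = 76, tr(H) = 18.
det(H) > 0 and tr(H) > 0, so H is positive definite everywhere: convex.

convex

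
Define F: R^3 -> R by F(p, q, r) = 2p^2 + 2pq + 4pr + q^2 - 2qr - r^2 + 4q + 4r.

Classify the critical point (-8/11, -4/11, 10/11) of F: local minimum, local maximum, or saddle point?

The Hessian is constant: H = [[4, 2, 4], [2, 2, -2], [4, -2, -2]].
Leading principal minors: Δ₁ = 4, Δ₂ = 4, Δ₃ = -88.
The minors fit neither the all-positive nor the alternating-sign pattern, so H is indefinite: a saddle point.

saddle point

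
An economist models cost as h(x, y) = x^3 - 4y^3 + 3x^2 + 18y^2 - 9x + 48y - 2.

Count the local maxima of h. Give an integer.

h separates as a function of x plus a function of y, so ∇h=0 decouples.
∂h/∂x = 3(x - 1)(x + 3) = 0 at x ∈ {-3, 1}; ∂h/∂y = -12(y - 4)(y + 1) = 0 at y ∈ {-1, 4}.
The Hessian is diagonal: diag(h_xx, h_yy). Second derivatives: h_xx(-3)=-12, h_xx(1)=12; h_yy(-1)=60, h_yy(4)=-60.
Local maxima occur where both diagonal entries negative: (-3, 4). Count: 1.

1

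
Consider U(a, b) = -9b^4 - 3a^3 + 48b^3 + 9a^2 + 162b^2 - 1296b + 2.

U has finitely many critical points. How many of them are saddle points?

U separates as a function of a plus a function of b, so ∇U=0 decouples.
∂U/∂a = -9a(a - 2) = 0 at a ∈ {0, 2}; ∂U/∂b = -36(b - 4)(b - 3)(b + 3) = 0 at b ∈ {-3, 3, 4}.
The Hessian is diagonal: diag(U_aa, U_bb). Second derivatives: U_aa(0)=18, U_aa(2)=-18; U_bb(-3)=-1512, U_bb(3)=216, U_bb(4)=-252.
Saddle points occur where the two diagonal entries have opposite signs: (0, -3), (0, 4), (2, 3). Count: 3.

3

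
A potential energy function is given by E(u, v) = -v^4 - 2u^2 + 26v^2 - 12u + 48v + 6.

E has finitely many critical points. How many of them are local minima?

0

E separates as a function of u plus a function of v, so ∇E=0 decouples.
∂E/∂u = -4(u + 3) = 0 at u ∈ {-3}; ∂E/∂v = -4(v - 4)(v + 1)(v + 3) = 0 at v ∈ {-3, -1, 4}.
The Hessian is diagonal: diag(E_uu, E_vv). Second derivatives: E_uu(-3)=-4; E_vv(-3)=-56, E_vv(-1)=40, E_vv(4)=-140.
Local minima occur where both diagonal entries positive: none. Count: 0.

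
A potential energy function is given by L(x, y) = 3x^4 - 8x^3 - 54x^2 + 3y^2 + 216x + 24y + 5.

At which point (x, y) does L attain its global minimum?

L(x,y) separates as P(x) + Q(y) + 5, so its minimum is min P + min Q + 5.
P'(x) = 12(x - 3)(x - 2)(x + 3) vanishes at x ∈ {-3, 2, 3}; Q'(y) = 6y + 24 vanishes at y ∈ {-4}.
Local minima of P (where P''>0): P(-3)=-675, P(3)=189. Local minima of Q: Q(-4)=-48.
So the global minimum of L is P(-3) + Q(-4) + 5 = -675 − 48 + 5 = -718, attained at (-3, -4).

(-3, -4)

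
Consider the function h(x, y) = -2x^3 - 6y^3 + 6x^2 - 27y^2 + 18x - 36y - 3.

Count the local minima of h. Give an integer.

h separates as a function of x plus a function of y, so ∇h=0 decouples.
∂h/∂x = -6(x - 3)(x + 1) = 0 at x ∈ {-1, 3}; ∂h/∂y = -18(y + 1)(y + 2) = 0 at y ∈ {-2, -1}.
The Hessian is diagonal: diag(h_xx, h_yy). Second derivatives: h_xx(-1)=24, h_xx(3)=-24; h_yy(-2)=18, h_yy(-1)=-18.
Local minima occur where both diagonal entries positive: (-1, -2). Count: 1.

1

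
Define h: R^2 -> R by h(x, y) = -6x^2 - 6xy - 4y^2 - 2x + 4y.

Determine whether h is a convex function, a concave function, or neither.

h is quadratic, so its Hessian is the constant matrix H = [[-12, -6], [-6, -8]].
det(H) = 60, tr(H) = -20.
det(H) > 0 and tr(H) < 0, so H is negative definite everywhere: concave.

concave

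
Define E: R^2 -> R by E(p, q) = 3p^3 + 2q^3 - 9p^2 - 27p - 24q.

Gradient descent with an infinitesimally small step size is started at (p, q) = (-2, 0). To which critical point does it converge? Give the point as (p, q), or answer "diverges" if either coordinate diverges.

diverges

E is separable, so gradient descent decouples: p follows -∂E/∂p, q follows -∂E/∂q.
∂E/∂p = 9(p - 3)(p + 1); at p=-2 this is 45, so p decreases.
∂E/∂q = 6(q - 2)(q + 2); at q=0 this is -24, so q increases.
The p-coordinate has no critical point in that direction and runs off to infinity.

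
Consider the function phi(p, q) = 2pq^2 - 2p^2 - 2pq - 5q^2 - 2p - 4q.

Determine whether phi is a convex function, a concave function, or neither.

The term 2pq^2 is cubic, so the Hessian is not constant.
∂²phi/∂q² = 4p - 10, which takes both signs as p varies (negative for sufficiently negative p). A diagonal entry of the Hessian changing sign means the Hessian is neither positive- nor negative-semidefinite on all of R^2.

neither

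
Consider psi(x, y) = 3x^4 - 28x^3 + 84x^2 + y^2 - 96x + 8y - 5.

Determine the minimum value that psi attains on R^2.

-85

psi(x,y) separates as P(x) + Q(y) − 5, so its minimum is min P + min Q − 5.
P'(x) = 12(x - 4)(x - 2)(x - 1) vanishes at x ∈ {1, 2, 4}; Q'(y) = 2y + 8 vanishes at y ∈ {-4}.
Local minima of P (where P''>0): P(1)=-37, P(4)=-64. Local minima of Q: Q(-4)=-16.
So the global minimum of psi is P(4) + Q(-4) − 5 = -64 − 16 − 5 = -85, attained at (4, -4).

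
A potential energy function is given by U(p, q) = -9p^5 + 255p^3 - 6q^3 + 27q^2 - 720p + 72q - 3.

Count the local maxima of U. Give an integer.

U separates as a function of p plus a function of q, so ∇U=0 decouples.
∂U/∂p = -45(p - 4)(p - 1)(p + 1)(p + 4) = 0 at p ∈ {-4, -1, 1, 4}; ∂U/∂q = -18(q - 4)(q + 1) = 0 at q ∈ {-1, 4}.
The Hessian is diagonal: diag(U_pp, U_qq). Second derivatives: U_pp(-4)=5400, U_pp(-1)=-1350, U_pp(1)=1350, U_pp(4)=-5400; U_qq(-1)=90, U_qq(4)=-90.
Local maxima occur where both diagonal entries negative: (-1, 4), (4, 4). Count: 2.

2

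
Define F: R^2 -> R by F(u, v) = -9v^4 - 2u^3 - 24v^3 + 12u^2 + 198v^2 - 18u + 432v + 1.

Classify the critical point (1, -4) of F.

saddle point

The mixed partial ∂²F/∂u∂v is 0, so the Hessian at any point is diag(F_uu, F_vv) = diag(12(-u + 2), 36(-3v^2 - 4v + 11)).
At (1, -4): H = diag(12, -756).
The eigenvalues have opposite signs, so H is indefinite: a saddle point.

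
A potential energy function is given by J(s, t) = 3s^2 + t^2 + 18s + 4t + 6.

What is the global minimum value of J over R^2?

J(s,t) separates as P(s) + Q(t) + 6, so its minimum is min P + min Q + 6.
P'(s) = 6s + 18 vanishes at s ∈ {-3}; Q'(t) = 2(t + 2) vanishes at t ∈ {-2}.
Local minima of P (where P''>0): P(-3)=-27. Local minima of Q: Q(-2)=-4.
So the global minimum of J is P(-3) + Q(-2) + 6 = -27 − 4 + 6 = -25, attained at (-3, -2).

-25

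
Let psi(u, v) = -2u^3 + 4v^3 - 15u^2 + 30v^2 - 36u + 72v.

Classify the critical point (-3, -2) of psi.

local minimum

The mixed partial ∂²psi/∂u∂v is 0, so the Hessian at any point is diag(psi_uu, psi_vv) = diag(-6(2u + 5), 12(2v + 5)).
At (-3, -2): H = diag(6, 12).
Both eigenvalues are positive, so H is positive definite: a local minimum.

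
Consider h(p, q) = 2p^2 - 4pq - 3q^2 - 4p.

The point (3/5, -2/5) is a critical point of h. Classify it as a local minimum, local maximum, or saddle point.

The Hessian of h is constant: H = [[4, -4], [-4, -6]].
det(H) = 4·(-6) − (-4)² = -40.
Since det(H) < 0, H is indefinite and the critical point is a saddle point.

saddle point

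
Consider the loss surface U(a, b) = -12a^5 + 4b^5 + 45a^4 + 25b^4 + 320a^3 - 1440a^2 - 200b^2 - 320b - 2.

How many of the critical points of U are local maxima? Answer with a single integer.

4

U separates as a function of a plus a function of b, so ∇U=0 decouples.
∂U/∂a = -60a(a - 4)(a - 3)(a + 4) = 0 at a ∈ {-4, 0, 3, 4}; ∂U/∂b = 20(b - 2)(b + 1)(b + 2)(b + 4) = 0 at b ∈ {-4, -2, -1, 2}.
The Hessian is diagonal: diag(U_aa, U_bb). Second derivatives: U_aa(-4)=13440, U_aa(0)=-2880, U_aa(3)=1260, U_aa(4)=-1920; U_bb(-4)=-720, U_bb(-2)=160, U_bb(-1)=-180, U_bb(2)=1440.
Local maxima occur where both diagonal entries negative: (0, -4), (0, -1), (4, -4), (4, -1). Count: 4.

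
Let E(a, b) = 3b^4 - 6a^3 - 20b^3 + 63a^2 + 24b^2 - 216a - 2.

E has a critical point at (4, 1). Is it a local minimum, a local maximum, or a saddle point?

local maximum

The mixed partial ∂²E/∂a∂b is 0, so the Hessian at any point is diag(E_aa, E_bb) = diag(18(-2a + 7), 12(3b^2 - 10b + 4)).
At (4, 1): H = diag(-18, -36).
Both eigenvalues are negative, so H is negative definite: a local maximum.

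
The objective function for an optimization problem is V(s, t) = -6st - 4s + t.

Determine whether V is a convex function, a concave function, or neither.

neither

V is quadratic, so its Hessian is the constant matrix H = [[0, -6], [-6, 0]].
det(H) = -36, tr(H) = 0.
det(H) < 0, so H is indefinite: neither convex nor concave.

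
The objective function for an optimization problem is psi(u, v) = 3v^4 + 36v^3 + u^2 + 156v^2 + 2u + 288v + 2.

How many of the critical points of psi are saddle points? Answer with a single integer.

1

psi separates as a function of u plus a function of v, so ∇psi=0 decouples.
∂psi/∂u = 2(u + 1) = 0 at u ∈ {-1}; ∂psi/∂v = 12(v + 2)(v + 3)(v + 4) = 0 at v ∈ {-4, -3, -2}.
The Hessian is diagonal: diag(psi_uu, psi_vv). Second derivatives: psi_uu(-1)=2; psi_vv(-4)=24, psi_vv(-3)=-12, psi_vv(-2)=24.
Saddle points occur where the two diagonal entries have opposite signs: (-1, -3). Count: 1.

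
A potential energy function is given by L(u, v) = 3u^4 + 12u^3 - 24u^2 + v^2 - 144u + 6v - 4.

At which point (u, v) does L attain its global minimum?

(2, -3)

L(u,v) separates as P(u) + Q(v) − 4, so its minimum is min P + min Q − 4.
P'(u) = 12(u - 2)(u + 2)(u + 3) vanishes at u ∈ {-3, -2, 2}; Q'(v) = 2v + 6 vanishes at v ∈ {-3}.
Local minima of P (where P''>0): P(-3)=135, P(2)=-240. Local minima of Q: Q(-3)=-9.
So the global minimum of L is P(2) + Q(-3) − 4 = -240 − 9 − 4 = -253, attained at (2, -3).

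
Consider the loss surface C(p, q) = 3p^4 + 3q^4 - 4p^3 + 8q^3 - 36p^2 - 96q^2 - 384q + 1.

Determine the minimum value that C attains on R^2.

C(p,q) separates as A(p) + B(q) + 1, so its minimum is min A + min B + 1.
A'(p) = 12p(p - 3)(p + 2) vanishes at p ∈ {-2, 0, 3}; B'(q) = 12(q - 4)(q + 2)(q + 4) vanishes at q ∈ {-4, -2, 4}.
Local minima of A (where A''>0): A(-2)=-64, A(3)=-189. Local minima of B: B(-4)=256, B(4)=-1792.
So the global minimum of C is A(3) + B(4) + 1 = -189 − 1792 + 1 = -1980, attained at (3, 4).

-1980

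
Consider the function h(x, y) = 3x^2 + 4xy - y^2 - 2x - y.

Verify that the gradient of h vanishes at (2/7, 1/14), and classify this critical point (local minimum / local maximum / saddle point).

∇h = (6x + 4y - 2, 4x - 2y - 1); substituting (2/7, 1/14) gives ∇h = (0, 0), so (2/7, 1/14) is indeed a critical point.
The Hessian of h is constant: H = [[6, 4], [4, -2]].
det(H) = 6·(-2) − 4² = -28.
Since det(H) < 0, H is indefinite and the critical point is a saddle point.

saddle point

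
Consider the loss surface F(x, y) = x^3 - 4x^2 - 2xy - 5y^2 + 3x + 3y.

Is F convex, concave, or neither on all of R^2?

neither

The term x^3 is cubic, so the Hessian is not constant.
∂²F/∂x² = 6x - 8, which takes both signs as x varies (negative for sufficiently negative x). A diagonal entry of the Hessian changing sign means the Hessian is neither positive- nor negative-semidefinite on all of R^2.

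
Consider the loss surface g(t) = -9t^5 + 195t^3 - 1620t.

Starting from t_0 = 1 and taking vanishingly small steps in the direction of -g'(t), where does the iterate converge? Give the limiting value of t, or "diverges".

g'(t) = -45(t - 3)(t - 2)(t + 2)(t + 3), so g'(1) = -1080.
Gradient descent moves in the -g' direction, i.e. t is increasing.
The nearest critical point in that direction is t = 2, where g'' = 900 > 0 (a local minimum). The iterate converges there.

2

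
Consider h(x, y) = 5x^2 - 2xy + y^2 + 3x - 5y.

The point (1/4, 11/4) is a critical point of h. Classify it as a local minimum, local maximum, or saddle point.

The Hessian of h is constant: H = [[10, -2], [-2, 2]].
det(H) = 10·2 − (-2)² = 16.
det(H) > 0 and tr(H) = 12 > 0, so H is positive definite and the point is a local minimum.

local minimum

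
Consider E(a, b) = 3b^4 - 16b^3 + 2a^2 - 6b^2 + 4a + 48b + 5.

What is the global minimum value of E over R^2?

-157

E(a,b) separates as P(a) + Q(b) + 5, so its minimum is min P + min Q + 5.
P'(a) = 4a + 4 vanishes at a ∈ {-1}; Q'(b) = 12(b - 4)(b - 1)(b + 1) vanishes at b ∈ {-1, 1, 4}.
Local minima of P (where P''>0): P(-1)=-2. Local minima of Q: Q(-1)=-35, Q(4)=-160.
So the global minimum of E is P(-1) + Q(4) + 5 = -2 − 160 + 5 = -157, attained at (-1, 4).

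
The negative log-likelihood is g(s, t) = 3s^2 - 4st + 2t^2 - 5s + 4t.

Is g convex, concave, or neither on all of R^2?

g is quadratic, so its Hessian is the constant matrix H = [[6, -4], [-4, 4]].
det(H) = 8, tr(H) = 10.
det(H) > 0 and tr(H) > 0, so H is positive definite everywhere: convex.

convex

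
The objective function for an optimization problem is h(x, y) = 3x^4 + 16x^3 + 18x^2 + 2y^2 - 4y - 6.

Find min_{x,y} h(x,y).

h(x,y) separates as P(x) + Q(y) − 6, so its minimum is min P + min Q − 6.
P'(x) = 12x(x + 1)(x + 3) vanishes at x ∈ {-3, -1, 0}; Q'(y) = 4y - 4 vanishes at y ∈ {1}.
Local minima of P (where P''>0): P(-3)=-27, P(0)=0. Local minima of Q: Q(1)=-2.
So the global minimum of h is P(-3) + Q(1) − 6 = -27 − 2 − 6 = -35, attained at (-3, 1).

-35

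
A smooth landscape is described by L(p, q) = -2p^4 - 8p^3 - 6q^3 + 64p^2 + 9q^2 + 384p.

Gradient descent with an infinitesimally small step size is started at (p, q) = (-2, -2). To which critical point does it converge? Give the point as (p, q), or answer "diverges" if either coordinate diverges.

(-3, 0)

L is separable, so gradient descent decouples: p follows -∂L/∂p, q follows -∂L/∂q.
∂L/∂p = -8(p - 4)(p + 3)(p + 4); at p=-2 this is 96, so p decreases.
∂L/∂q = -18q(q - 1); at q=-2 this is -108, so q increases.
p converges to its nearest critical value -3 (a local min of the p-part); q converges to 0. The iterate converges to (-3, 0).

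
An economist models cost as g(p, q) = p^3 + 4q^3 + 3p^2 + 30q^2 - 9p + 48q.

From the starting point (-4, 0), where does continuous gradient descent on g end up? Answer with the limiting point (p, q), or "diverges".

g is separable, so gradient descent decouples: p follows -∂g/∂p, q follows -∂g/∂q.
∂g/∂p = 3(p - 1)(p + 3); at p=-4 this is 15, so p decreases.
∂g/∂q = 12(q + 1)(q + 4); at q=0 this is 48, so q decreases.
The p-coordinate has no critical point in that direction and runs off to infinity.

diverges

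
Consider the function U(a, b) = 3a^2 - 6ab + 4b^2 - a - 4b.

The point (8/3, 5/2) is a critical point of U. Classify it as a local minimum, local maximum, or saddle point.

local minimum

The Hessian of U is constant: H = [[6, -6], [-6, 8]].
det(H) = 6·8 − (-6)² = 12.
det(H) > 0 and tr(H) = 14 > 0, so H is positive definite and the point is a local minimum.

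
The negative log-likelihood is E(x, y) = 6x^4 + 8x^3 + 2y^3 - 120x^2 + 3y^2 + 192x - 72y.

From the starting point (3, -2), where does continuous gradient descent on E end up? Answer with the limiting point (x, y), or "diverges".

(2, 3)

E is separable, so gradient descent decouples: x follows -∂E/∂x, y follows -∂E/∂y.
∂E/∂x = 24(x - 2)(x - 1)(x + 4); at x=3 this is 336, so x decreases.
∂E/∂y = 6(y - 3)(y + 4); at y=-2 this is -60, so y increases.
x converges to its nearest critical value 2 (a local min of the x-part); y converges to 3. The iterate converges to (2, 3).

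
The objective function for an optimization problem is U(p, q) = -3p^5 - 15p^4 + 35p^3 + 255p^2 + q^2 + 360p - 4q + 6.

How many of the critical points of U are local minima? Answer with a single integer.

U separates as a function of p plus a function of q, so ∇U=0 decouples.
∂U/∂p = -15(p - 3)(p + 1)(p + 2)(p + 4) = 0 at p ∈ {-4, -2, -1, 3}; ∂U/∂q = 2(q - 2) = 0 at q ∈ {2}.
The Hessian is diagonal: diag(U_pp, U_qq). Second derivatives: U_pp(-4)=630, U_pp(-2)=-150, U_pp(-1)=180, U_pp(3)=-2100; U_qq(2)=2.
Local minima occur where both diagonal entries positive: (-4, 2), (-1, 2). Count: 2.

2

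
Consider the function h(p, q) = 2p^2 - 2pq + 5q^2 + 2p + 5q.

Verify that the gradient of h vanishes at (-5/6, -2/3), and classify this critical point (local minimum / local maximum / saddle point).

local minimum

∇h = (4p - 2q + 2, -2p + 10q + 5); substituting (-5/6, -2/3) gives ∇h = (0, 0), so (-5/6, -2/3) is indeed a critical point.
The Hessian of h is constant: H = [[4, -2], [-2, 10]].
det(H) = 4·10 − (-2)² = 36.
det(H) > 0 and tr(H) = 14 > 0, so H is positive definite and the point is a local minimum.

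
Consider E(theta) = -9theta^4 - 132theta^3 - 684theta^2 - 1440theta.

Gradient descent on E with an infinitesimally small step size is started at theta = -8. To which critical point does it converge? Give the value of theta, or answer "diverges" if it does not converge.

E'(theta) = -36(theta + 2)(theta + 4)(theta + 5), so E'(-8) = 2592.
Gradient descent moves in the -E' direction, i.e. theta is decreasing.
There is no critical point below theta=-8, and E' keeps the same sign, so the iterate runs off to −∞.

diverges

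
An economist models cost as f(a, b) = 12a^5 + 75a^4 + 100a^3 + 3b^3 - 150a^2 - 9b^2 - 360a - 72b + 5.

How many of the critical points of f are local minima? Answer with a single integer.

f separates as a function of a plus a function of b, so ∇f=0 decouples.
∂f/∂a = 60(a - 1)(a + 1)(a + 2)(a + 3) = 0 at a ∈ {-3, -2, -1, 1}; ∂f/∂b = 9(b - 4)(b + 2) = 0 at b ∈ {-2, 4}.
The Hessian is diagonal: diag(f_aa, f_bb). Second derivatives: f_aa(-3)=-480, f_aa(-2)=180, f_aa(-1)=-240, f_aa(1)=1440; f_bb(-2)=-54, f_bb(4)=54.
Local minima occur where both diagonal entries positive: (-2, 4), (1, 4). Count: 2.

2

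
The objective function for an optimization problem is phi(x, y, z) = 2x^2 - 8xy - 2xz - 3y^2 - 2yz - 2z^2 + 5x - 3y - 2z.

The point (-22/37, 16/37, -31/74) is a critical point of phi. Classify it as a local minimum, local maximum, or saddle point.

The Hessian is constant: H = [[4, -8, -2], [-8, -6, -2], [-2, -2, -4]].
Leading principal minors: Δ₁ = 4, Δ₂ = -88, Δ₃ = 296.
The minors fit neither the all-positive nor the alternating-sign pattern, so H is indefinite: a saddle point.

saddle point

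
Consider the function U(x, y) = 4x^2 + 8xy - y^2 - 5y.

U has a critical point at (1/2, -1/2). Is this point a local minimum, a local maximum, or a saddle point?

The Hessian of U is constant: H = [[8, 8], [8, -2]].
det(H) = 8·(-2) − 8² = -80.
Since det(H) < 0, H is indefinite and the critical point is a saddle point.

saddle point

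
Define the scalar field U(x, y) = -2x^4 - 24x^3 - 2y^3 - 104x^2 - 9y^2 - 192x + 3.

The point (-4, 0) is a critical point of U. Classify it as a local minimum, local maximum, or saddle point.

local maximum

The mixed partial ∂²U/∂x∂y is 0, so the Hessian at any point is diag(U_xx, U_yy) = diag(-8(3x^2 + 18x + 26), -6(2y + 3)).
At (-4, 0): H = diag(-16, -18).
Both eigenvalues are negative, so H is negative definite: a local maximum.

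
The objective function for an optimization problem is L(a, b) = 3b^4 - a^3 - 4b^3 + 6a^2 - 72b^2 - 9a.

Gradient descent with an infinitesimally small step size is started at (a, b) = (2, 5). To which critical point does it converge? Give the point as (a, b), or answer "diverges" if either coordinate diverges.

(1, 4)

L is separable, so gradient descent decouples: a follows -∂L/∂a, b follows -∂L/∂b.
∂L/∂a = -3(a - 3)(a - 1); at a=2 this is 3, so a decreases.
∂L/∂b = 12b(b - 4)(b + 3); at b=5 this is 480, so b decreases.
a converges to its nearest critical value 1 (a local min of the a-part); b converges to 4. The iterate converges to (1, 4).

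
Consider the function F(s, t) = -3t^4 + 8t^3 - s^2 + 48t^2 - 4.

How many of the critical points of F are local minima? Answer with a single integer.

0

F separates as a function of s plus a function of t, so ∇F=0 decouples.
∂F/∂s = -2s = 0 at s ∈ {0}; ∂F/∂t = -12t(t - 4)(t + 2) = 0 at t ∈ {-2, 0, 4}.
The Hessian is diagonal: diag(F_ss, F_tt). Second derivatives: F_ss(0)=-2; F_tt(-2)=-144, F_tt(0)=96, F_tt(4)=-288.
Local minima occur where both diagonal entries positive: none. Count: 0.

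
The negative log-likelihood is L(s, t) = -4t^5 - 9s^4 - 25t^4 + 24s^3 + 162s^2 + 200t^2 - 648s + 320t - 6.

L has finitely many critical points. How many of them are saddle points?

6

L separates as a function of s plus a function of t, so ∇L=0 decouples.
∂L/∂s = -36(s - 3)(s - 2)(s + 3) = 0 at s ∈ {-3, 2, 3}; ∂L/∂t = -20(t - 2)(t + 1)(t + 2)(t + 4) = 0 at t ∈ {-4, -2, -1, 2}.
The Hessian is diagonal: diag(L_ss, L_tt). Second derivatives: L_ss(-3)=-1080, L_ss(2)=180, L_ss(3)=-216; L_tt(-4)=720, L_tt(-2)=-160, L_tt(-1)=180, L_tt(2)=-1440.
Saddle points occur where the two diagonal entries have opposite signs: (-3, -4), (-3, -1), (2, -2), (2, 2), (3, -4), (3, -1). Count: 6.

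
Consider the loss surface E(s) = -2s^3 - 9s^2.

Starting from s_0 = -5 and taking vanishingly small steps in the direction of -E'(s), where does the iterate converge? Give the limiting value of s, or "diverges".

E'(s) = -6s(s + 3), so E'(-5) = -60.
Gradient descent moves in the -E' direction, i.e. s is increasing.
The nearest critical point in that direction is s = -3, where E'' = 18 > 0 (a local minimum). The iterate converges there.

-3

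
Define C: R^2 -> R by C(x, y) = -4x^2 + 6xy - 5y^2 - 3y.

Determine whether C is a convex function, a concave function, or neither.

C is quadratic, so its Hessian is the constant matrix H = [[-8, 6], [6, -10]].
det(H) = 44, tr(H) = -18.
det(H) > 0 and tr(H) < 0, so H is negative definite everywhere: concave.

concave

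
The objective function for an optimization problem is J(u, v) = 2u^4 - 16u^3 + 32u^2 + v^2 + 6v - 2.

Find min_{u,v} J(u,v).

-11

J(u,v) separates as P(u) + Q(v) − 2, so its minimum is min P + min Q − 2.
P'(u) = 8u(u - 4)(u - 2) vanishes at u ∈ {0, 2, 4}; Q'(v) = 2v + 6 vanishes at v ∈ {-3}.
Local minima of P (where P''>0): P(0)=0, P(4)=0. Local minima of Q: Q(-3)=-9.
So the global minimum of J is P(0) + Q(-3) − 2 = 0 − 9 − 2 = -11, attained at (0, -3).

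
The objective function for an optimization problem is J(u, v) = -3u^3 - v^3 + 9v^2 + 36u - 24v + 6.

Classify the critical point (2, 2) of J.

saddle point

The mixed partial ∂²J/∂u∂v is 0, so the Hessian at any point is diag(J_uu, J_vv) = diag(-18u, 6(-v + 3)).
At (2, 2): H = diag(-36, 6).
The eigenvalues have opposite signs, so H is indefinite: a saddle point.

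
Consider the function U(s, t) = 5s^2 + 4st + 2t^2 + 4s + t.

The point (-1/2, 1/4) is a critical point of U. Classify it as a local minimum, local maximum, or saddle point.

local minimum

The Hessian of U is constant: H = [[10, 4], [4, 4]].
det(H) = 10·4 − 4² = 24.
det(H) > 0 and tr(H) = 14 > 0, so H is positive definite and the point is a local minimum.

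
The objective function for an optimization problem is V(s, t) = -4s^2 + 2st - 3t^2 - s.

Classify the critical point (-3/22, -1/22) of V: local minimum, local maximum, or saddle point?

The Hessian of V is constant: H = [[-8, 2], [2, -6]].
det(H) = (-8)·(-6) − 2² = 44.
det(H) > 0 and tr(H) = -14 < 0, so H is negative definite and the point is a local maximum.

local maximum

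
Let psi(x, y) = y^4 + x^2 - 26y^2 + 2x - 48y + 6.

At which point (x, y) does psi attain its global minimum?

psi(x,y) separates as P(x) + Q(y) + 6, so its minimum is min P + min Q + 6.
P'(x) = 2x + 2 vanishes at x ∈ {-1}; Q'(y) = 4(y - 4)(y + 1)(y + 3) vanishes at y ∈ {-3, -1, 4}.
Local minima of P (where P''>0): P(-1)=-1. Local minima of Q: Q(-3)=-9, Q(4)=-352.
So the global minimum of psi is P(-1) + Q(4) + 6 = -1 − 352 + 6 = -347, attained at (-1, 4).

(-1, 4)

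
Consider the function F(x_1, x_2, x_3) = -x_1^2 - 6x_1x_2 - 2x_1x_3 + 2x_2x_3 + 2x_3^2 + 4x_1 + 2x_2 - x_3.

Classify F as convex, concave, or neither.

F is quadratic, so its Hessian is the constant matrix H = [[-2, -6, -2], [-6, 0, 2], [-2, 2, 4]].
Leading principal minors: -2, -36, -88.
Neither pattern holds ⇒ H is indefinite ⇒ neither convex nor concave.

neither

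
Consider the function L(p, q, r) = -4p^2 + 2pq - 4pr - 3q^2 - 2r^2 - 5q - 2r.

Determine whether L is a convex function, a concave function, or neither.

L is quadratic, so its Hessian is the constant matrix H = [[-8, 2, -4], [2, -6, 0], [-4, 0, -4]].
Leading principal minors: -8, 44, -80.
Signs alternate −, +, − ⇒ H ≺ 0 ⇒ concave.

concave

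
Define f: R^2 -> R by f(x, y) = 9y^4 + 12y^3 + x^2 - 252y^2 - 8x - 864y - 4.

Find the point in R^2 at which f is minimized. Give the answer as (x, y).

f(x,y) separates as P(x) + Q(y) − 4, so its minimum is min P + min Q − 4.
P'(x) = 2x - 8 vanishes at x ∈ {4}; Q'(y) = 36(y - 4)(y + 2)(y + 3) vanishes at y ∈ {-3, -2, 4}.
Local minima of P (where P''>0): P(4)=-16. Local minima of Q: Q(-3)=729, Q(4)=-4416.
So the global minimum of f is P(4) + Q(4) − 4 = -16 − 4416 − 4 = -4436, attained at (4, 4).

(4, 4)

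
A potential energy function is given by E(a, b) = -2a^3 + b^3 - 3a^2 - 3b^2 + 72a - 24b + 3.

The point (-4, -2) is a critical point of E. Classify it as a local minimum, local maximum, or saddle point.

saddle point

The mixed partial ∂²E/∂a∂b is 0, so the Hessian at any point is diag(E_aa, E_bb) = diag(-6(2a + 1), 6(b - 1)).
At (-4, -2): H = diag(42, -18).
The eigenvalues have opposite signs, so H is indefinite: a saddle point.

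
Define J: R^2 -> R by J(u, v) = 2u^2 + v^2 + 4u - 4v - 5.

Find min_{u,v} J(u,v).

-11

J(u,v) separates as P(u) + Q(v) − 5, so its minimum is min P + min Q − 5.
P'(u) = 4u + 4 vanishes at u ∈ {-1}; Q'(v) = 2v - 4 vanishes at v ∈ {2}.
Local minima of P (where P''>0): P(-1)=-2. Local minima of Q: Q(2)=-4.
So the global minimum of J is P(-1) + Q(2) − 5 = -2 − 4 − 5 = -11, attained at (-1, 2).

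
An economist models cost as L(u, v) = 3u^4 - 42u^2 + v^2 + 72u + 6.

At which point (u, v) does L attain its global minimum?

(-3, 0)

L(u,v) separates as P(u) + Q(v) + 6, so its minimum is min P + min Q + 6.
P'(u) = 12(u - 2)(u - 1)(u + 3) vanishes at u ∈ {-3, 1, 2}; Q'(v) = 2v vanishes at v ∈ {0}.
Local minima of P (where P''>0): P(-3)=-351, P(2)=24. Local minima of Q: Q(0)=0.
So the global minimum of L is P(-3) + Q(0) + 6 = -351 + 0 + 6 = -345, attained at (-3, 0).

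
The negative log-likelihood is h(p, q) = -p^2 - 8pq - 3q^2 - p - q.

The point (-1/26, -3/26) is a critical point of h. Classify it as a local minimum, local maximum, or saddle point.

The Hessian of h is constant: H = [[-2, -8], [-8, -6]].
det(H) = (-2)·(-6) − (-8)² = -52.
Since det(H) < 0, H is indefinite and the critical point is a saddle point.

saddle point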